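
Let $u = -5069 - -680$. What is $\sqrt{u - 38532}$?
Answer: $3 i \sqrt{4769} \approx 207.17 i$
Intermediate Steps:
$u = -4389$ ($u = -5069 + 680 = -4389$)
$\sqrt{u - 38532} = \sqrt{-4389 - 38532} = \sqrt{-42921} = 3 i \sqrt{4769}$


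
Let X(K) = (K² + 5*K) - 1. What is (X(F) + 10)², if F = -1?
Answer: 25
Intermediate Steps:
X(K) = -1 + K² + 5*K
(X(F) + 10)² = ((-1 + (-1)² + 5*(-1)) + 10)² = ((-1 + 1 - 5) + 10)² = (-5 + 10)² = 5² = 25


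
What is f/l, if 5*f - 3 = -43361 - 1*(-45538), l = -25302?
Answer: -218/12651 ≈ -0.017232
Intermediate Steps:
f = 436 (f = ⅗ + (-43361 - 1*(-45538))/5 = ⅗ + (-43361 + 45538)/5 = ⅗ + (⅕)*2177 = ⅗ + 2177/5 = 436)
f/l = 436/(-25302) = 436*(-1/25302) = -218/12651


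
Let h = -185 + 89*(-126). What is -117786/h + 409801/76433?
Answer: 1953436991/124465681 ≈ 15.695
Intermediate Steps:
h = -11399 (h = -185 - 11214 = -11399)
-117786/h + 409801/76433 = -117786/(-11399) + 409801/76433 = -117786*(-1/11399) + 409801*(1/76433) = 117786/11399 + 58543/10919 = 1953436991/124465681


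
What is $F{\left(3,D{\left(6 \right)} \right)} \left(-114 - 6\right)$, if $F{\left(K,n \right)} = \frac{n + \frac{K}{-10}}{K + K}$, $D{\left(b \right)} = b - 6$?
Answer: $6$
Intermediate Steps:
$D{\left(b \right)} = -6 + b$ ($D{\left(b \right)} = b - 6 = -6 + b$)
$F{\left(K,n \right)} = \frac{n - \frac{K}{10}}{2 K}$ ($F{\left(K,n \right)} = \frac{n + K \left(- \frac{1}{10}\right)}{2 K} = \left(n - \frac{K}{10}\right) \frac{1}{2 K} = \frac{n - \frac{K}{10}}{2 K}$)
$F{\left(3,D{\left(6 \right)} \right)} \left(-114 - 6\right) = \frac{\left(-1\right) 3 + 10 \left(-6 + 6\right)}{20 \cdot 3} \left(-114 - 6\right) = \frac{1}{20} \cdot \frac{1}{3} \left(-3 + 10 \cdot 0\right) \left(-120\right) = \frac{1}{20} \cdot \frac{1}{3} \left(-3 + 0\right) \left(-120\right) = \frac{1}{20} \cdot \frac{1}{3} \left(-3\right) \left(-120\right) = \left(- \frac{1}{20}\right) \left(-120\right) = 6$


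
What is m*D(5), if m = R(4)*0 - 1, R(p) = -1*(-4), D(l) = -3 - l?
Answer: 8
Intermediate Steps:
R(p) = 4
m = -1 (m = 4*0 - 1 = 0 - 1 = -1)
m*D(5) = -(-3 - 1*5) = -(-3 - 5) = -1*(-8) = 8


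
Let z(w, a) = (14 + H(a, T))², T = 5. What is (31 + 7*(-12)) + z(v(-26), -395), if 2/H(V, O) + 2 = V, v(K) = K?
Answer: 22515859/157609 ≈ 142.86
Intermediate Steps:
H(V, O) = 2/(-2 + V)
z(w, a) = (14 + 2/(-2 + a))²
(31 + 7*(-12)) + z(v(-26), -395) = (31 + 7*(-12)) + (14 + 2/(-2 - 395))² = (31 - 84) + (14 + 2/(-397))² = -53 + (14 + 2*(-1/397))² = -53 + (14 - 2/397)² = -53 + (5556/397)² = -53 + 30869136/157609 = 22515859/157609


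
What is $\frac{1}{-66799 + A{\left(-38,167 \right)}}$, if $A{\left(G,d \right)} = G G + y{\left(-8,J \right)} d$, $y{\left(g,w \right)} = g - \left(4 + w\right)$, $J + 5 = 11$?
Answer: $- \frac{1}{68361} \approx -1.4628 \cdot 10^{-5}$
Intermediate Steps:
$J = 6$ ($J = -5 + 11 = 6$)
$y{\left(g,w \right)} = -4 + g - w$
$A{\left(G,d \right)} = G^{2} - 18 d$ ($A{\left(G,d \right)} = G G + \left(-4 - 8 - 6\right) d = G^{2} + \left(-4 - 8 - 6\right) d = G^{2} - 18 d$)
$\frac{1}{-66799 + A{\left(-38,167 \right)}} = \frac{1}{-66799 + \left(\left(-38\right)^{2} - 3006\right)} = \frac{1}{-66799 + \left(1444 - 3006\right)} = \frac{1}{-66799 - 1562} = \frac{1}{-68361} = - \frac{1}{68361}$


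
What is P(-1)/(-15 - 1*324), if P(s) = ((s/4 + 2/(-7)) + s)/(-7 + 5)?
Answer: -43/18984 ≈ -0.0022651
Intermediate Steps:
P(s) = ⅐ - 5*s/8 (P(s) = ((s*(¼) + 2*(-⅐)) + s)/(-2) = ((s/4 - 2/7) + s)*(-½) = ((-2/7 + s/4) + s)*(-½) = (-2/7 + 5*s/4)*(-½) = ⅐ - 5*s/8)
P(-1)/(-15 - 1*324) = (⅐ - 5/8*(-1))/(-15 - 1*324) = (⅐ + 5/8)/(-15 - 324) = (43/56)/(-339) = (43/56)*(-1/339) = -43/18984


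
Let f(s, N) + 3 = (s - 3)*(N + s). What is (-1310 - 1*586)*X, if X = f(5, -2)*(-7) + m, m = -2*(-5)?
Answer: 20856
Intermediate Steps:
f(s, N) = -3 + (-3 + s)*(N + s) (f(s, N) = -3 + (s - 3)*(N + s) = -3 + (-3 + s)*(N + s))
m = 10
X = -11 (X = (-3 + 5² - 3*(-2) - 3*5 - 2*5)*(-7) + 10 = (-3 + 25 + 6 - 15 - 10)*(-7) + 10 = 3*(-7) + 10 = -21 + 10 = -11)
(-1310 - 1*586)*X = (-1310 - 1*586)*(-11) = (-1310 - 586)*(-11) = -1896*(-11) = 20856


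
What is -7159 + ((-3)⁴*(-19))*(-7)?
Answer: 3614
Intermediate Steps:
-7159 + ((-3)⁴*(-19))*(-7) = -7159 + (81*(-19))*(-7) = -7159 - 1539*(-7) = -7159 + 10773 = 3614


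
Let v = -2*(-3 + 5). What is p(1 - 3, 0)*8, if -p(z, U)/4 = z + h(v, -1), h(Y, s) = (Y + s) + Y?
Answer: 352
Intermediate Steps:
v = -4 (v = -2*2 = -4)
h(Y, s) = s + 2*Y
p(z, U) = 36 - 4*z (p(z, U) = -4*(z + (-1 + 2*(-4))) = -4*(z + (-1 - 8)) = -4*(z - 9) = -4*(-9 + z) = 36 - 4*z)
p(1 - 3, 0)*8 = (36 - 4*(1 - 3))*8 = (36 - 4*(-2))*8 = (36 + 8)*8 = 44*8 = 352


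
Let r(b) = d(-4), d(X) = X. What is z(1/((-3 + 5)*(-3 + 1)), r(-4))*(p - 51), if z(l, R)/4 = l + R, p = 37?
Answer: 238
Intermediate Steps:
r(b) = -4
z(l, R) = 4*R + 4*l (z(l, R) = 4*(l + R) = 4*(R + l) = 4*R + 4*l)
z(1/((-3 + 5)*(-3 + 1)), r(-4))*(p - 51) = (4*(-4) + 4/(((-3 + 5)*(-3 + 1))))*(37 - 51) = (-16 + 4/((2*(-2))))*(-14) = (-16 + 4/(-4))*(-14) = (-16 + 4*(-1/4))*(-14) = (-16 - 1)*(-14) = -17*(-14) = 238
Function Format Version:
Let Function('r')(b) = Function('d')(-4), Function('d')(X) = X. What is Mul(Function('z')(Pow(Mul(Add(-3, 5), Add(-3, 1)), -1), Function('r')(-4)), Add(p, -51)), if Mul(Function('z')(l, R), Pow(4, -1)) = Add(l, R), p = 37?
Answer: 238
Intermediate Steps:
Function('r')(b) = -4
Function('z')(l, R) = Add(Mul(4, R), Mul(4, l)) (Function('z')(l, R) = Mul(4, Add(l, R)) = Mul(4, Add(R, l)) = Add(Mul(4, R), Mul(4, l)))
Mul(Function('z')(Pow(Mul(Add(-3, 5), Add(-3, 1)), -1), Function('r')(-4)), Add(p, -51)) = Mul(Add(Mul(4, -4), Mul(4, Pow(Mul(Add(-3, 5), Add(-3, 1)), -1))), Add(37, -51)) = Mul(Add(-16, Mul(4, Pow(Mul(2, -2), -1))), -14) = Mul(Add(-16, Mul(4, Pow(-4, -1))), -14) = Mul(Add(-16, Mul(4, Rational(-1, 4))), -14) = Mul(Add(-16, -1), -14) = Mul(-17, -14) = 238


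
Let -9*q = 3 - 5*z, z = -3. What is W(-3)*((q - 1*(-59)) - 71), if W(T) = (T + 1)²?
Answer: -56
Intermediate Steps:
W(T) = (1 + T)²
q = -2 (q = -(3 - 5*(-3))/9 = -(3 + 15)/9 = -⅑*18 = -2)
W(-3)*((q - 1*(-59)) - 71) = (1 - 3)²*((-2 - 1*(-59)) - 71) = (-2)²*((-2 + 59) - 71) = 4*(57 - 71) = 4*(-14) = -56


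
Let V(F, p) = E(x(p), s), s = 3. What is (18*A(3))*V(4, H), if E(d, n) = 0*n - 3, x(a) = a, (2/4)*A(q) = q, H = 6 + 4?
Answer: -324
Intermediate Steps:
H = 10
A(q) = 2*q
E(d, n) = -3 (E(d, n) = 0 - 3 = -3)
V(F, p) = -3
(18*A(3))*V(4, H) = (18*(2*3))*(-3) = (18*6)*(-3) = 108*(-3) = -324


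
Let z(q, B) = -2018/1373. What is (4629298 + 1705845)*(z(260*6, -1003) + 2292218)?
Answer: 19938046281661328/1373 ≈ 1.4522e+13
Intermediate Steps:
z(q, B) = -2018/1373 (z(q, B) = -2018*1/1373 = -2018/1373)
(4629298 + 1705845)*(z(260*6, -1003) + 2292218) = (4629298 + 1705845)*(-2018/1373 + 2292218) = 6335143*(3147213296/1373) = 19938046281661328/1373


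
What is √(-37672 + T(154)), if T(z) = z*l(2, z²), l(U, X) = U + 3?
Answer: I*√36902 ≈ 192.1*I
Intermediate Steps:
l(U, X) = 3 + U
T(z) = 5*z (T(z) = z*(3 + 2) = z*5 = 5*z)
√(-37672 + T(154)) = √(-37672 + 5*154) = √(-37672 + 770) = √(-36902) = I*√36902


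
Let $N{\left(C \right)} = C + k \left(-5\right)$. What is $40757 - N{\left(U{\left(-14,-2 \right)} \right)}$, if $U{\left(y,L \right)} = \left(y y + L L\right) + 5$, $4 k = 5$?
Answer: $\frac{162233}{4} \approx 40558.0$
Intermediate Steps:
$k = \frac{5}{4}$ ($k = \frac{1}{4} \cdot 5 = \frac{5}{4} \approx 1.25$)
$U{\left(y,L \right)} = 5 + L^{2} + y^{2}$ ($U{\left(y,L \right)} = \left(y^{2} + L^{2}\right) + 5 = \left(L^{2} + y^{2}\right) + 5 = 5 + L^{2} + y^{2}$)
$N{\left(C \right)} = - \frac{25}{4} + C$ ($N{\left(C \right)} = C + \frac{5}{4} \left(-5\right) = C - \frac{25}{4} = - \frac{25}{4} + C$)
$40757 - N{\left(U{\left(-14,-2 \right)} \right)} = 40757 - \left(- \frac{25}{4} + \left(5 + \left(-2\right)^{2} + \left(-14\right)^{2}\right)\right) = 40757 - \left(- \frac{25}{4} + \left(5 + 4 + 196\right)\right) = 40757 - \left(- \frac{25}{4} + 205\right) = 40757 - \frac{795}{4} = \frac{162233}{4}$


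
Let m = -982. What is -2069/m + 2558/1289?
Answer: 5178897/1265798 ≈ 4.0914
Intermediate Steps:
-2069/m + 2558/1289 = -2069/(-982) + 2558/1289 = -2069*(-1/982) + 2558*(1/1289) = 2069/982 + 2558/1289 = 5178897/1265798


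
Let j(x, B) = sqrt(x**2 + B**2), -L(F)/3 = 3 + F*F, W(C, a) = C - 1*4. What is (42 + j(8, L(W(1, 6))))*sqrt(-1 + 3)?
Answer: 4*sqrt(170) + 42*sqrt(2) ≈ 111.55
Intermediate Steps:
W(C, a) = -4 + C (W(C, a) = C - 4 = -4 + C)
L(F) = -9 - 3*F**2 (L(F) = -3*(3 + F*F) = -3*(3 + F**2) = -9 - 3*F**2)
j(x, B) = sqrt(B**2 + x**2)
(42 + j(8, L(W(1, 6))))*sqrt(-1 + 3) = (42 + sqrt((-9 - 3*(-4 + 1)**2)**2 + 8**2))*sqrt(-1 + 3) = (42 + sqrt((-9 - 3*(-3)**2)**2 + 64))*sqrt(2) = (42 + sqrt((-9 - 3*9)**2 + 64))*sqrt(2) = (42 + sqrt((-9 - 27)**2 + 64))*sqrt(2) = (42 + sqrt((-36)**2 + 64))*sqrt(2) = (42 + sqrt(1296 + 64))*sqrt(2) = (42 + sqrt(1360))*sqrt(2) = (42 + 4*sqrt(85))*sqrt(2) = sqrt(2)*(42 + 4*sqrt(85))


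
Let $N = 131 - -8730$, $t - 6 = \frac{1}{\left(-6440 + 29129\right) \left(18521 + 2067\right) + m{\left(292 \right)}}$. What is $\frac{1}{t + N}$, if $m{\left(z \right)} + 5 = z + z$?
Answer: $\frac{467121711}{4141968211438} \approx 0.00011278$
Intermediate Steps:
$m{\left(z \right)} = -5 + 2 z$ ($m{\left(z \right)} = -5 + \left(z + z\right) = -5 + 2 z$)
$t = \frac{2802730267}{467121711}$ ($t = 6 + \frac{1}{\left(-6440 + 29129\right) \left(18521 + 2067\right) + \left(-5 + 2 \cdot 292\right)} = 6 + \frac{1}{22689 \cdot 20588 + \left(-5 + 584\right)} = 6 + \frac{1}{467121132 + 579} = 6 + \frac{1}{467121711} = \frac{2802730267}{467121711} \approx 6.0$)
$N = 8861$ ($N = 131 + 8730 = 8861$)
$\frac{1}{t + N} = \frac{1}{\frac{2802730267}{467121711} + 8861} = \frac{1}{\frac{4141968211438}{467121711}} = \frac{467121711}{4141968211438}$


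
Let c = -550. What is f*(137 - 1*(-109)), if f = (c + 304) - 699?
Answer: -232470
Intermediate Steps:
f = -945 (f = (-550 + 304) - 699 = -246 - 699 = -945)
f*(137 - 1*(-109)) = -945*(137 - 1*(-109)) = -945*(137 + 109) = -945*246 = -232470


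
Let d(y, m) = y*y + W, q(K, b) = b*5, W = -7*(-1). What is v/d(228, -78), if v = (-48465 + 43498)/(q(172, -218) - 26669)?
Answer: 4967/1443218169 ≈ 3.4416e-6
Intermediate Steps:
W = 7
q(K, b) = 5*b
d(y, m) = 7 + y² (d(y, m) = y*y + 7 = y² + 7 = 7 + y²)
v = 4967/27759 (v = (-48465 + 43498)/(5*(-218) - 26669) = -4967/(-1090 - 26669) = -4967/(-27759) = -4967*(-1/27759) = 4967/27759 ≈ 0.17893)
v/d(228, -78) = 4967/(27759*(7 + 228²)) = 4967/(27759*(7 + 51984)) = (4967/27759)/51991 = (4967/27759)*(1/51991) = 4967/1443218169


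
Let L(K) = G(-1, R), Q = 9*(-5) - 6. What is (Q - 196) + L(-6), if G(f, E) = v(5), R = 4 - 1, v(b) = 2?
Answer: -245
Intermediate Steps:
R = 3
G(f, E) = 2
Q = -51 (Q = -45 - 6 = -51)
L(K) = 2
(Q - 196) + L(-6) = (-51 - 196) + 2 = -247 + 2 = -245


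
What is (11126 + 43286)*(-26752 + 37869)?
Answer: 604898204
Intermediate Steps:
(11126 + 43286)*(-26752 + 37869) = 54412*11117 = 604898204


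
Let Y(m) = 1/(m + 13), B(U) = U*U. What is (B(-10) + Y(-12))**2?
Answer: 10201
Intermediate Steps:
B(U) = U**2
Y(m) = 1/(13 + m)
(B(-10) + Y(-12))**2 = ((-10)**2 + 1/(13 - 12))**2 = (100 + 1/1)**2 = (100 + 1)**2 = 101**2 = 10201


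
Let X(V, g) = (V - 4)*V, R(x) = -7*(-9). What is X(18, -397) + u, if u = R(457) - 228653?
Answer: -228338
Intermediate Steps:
R(x) = 63
X(V, g) = V*(-4 + V) (X(V, g) = (-4 + V)*V = V*(-4 + V))
u = -228590 (u = 63 - 228653 = -228590)
X(18, -397) + u = 18*(-4 + 18) - 228590 = 18*14 - 228590 = 252 - 228590 = -228338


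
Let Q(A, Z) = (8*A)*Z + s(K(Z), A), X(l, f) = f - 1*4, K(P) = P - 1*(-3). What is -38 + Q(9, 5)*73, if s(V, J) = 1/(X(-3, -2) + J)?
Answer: 78799/3 ≈ 26266.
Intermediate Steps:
K(P) = 3 + P (K(P) = P + 3 = 3 + P)
X(l, f) = -4 + f (X(l, f) = f - 4 = -4 + f)
s(V, J) = 1/(-6 + J) (s(V, J) = 1/((-4 - 2) + J) = 1/(-6 + J))
Q(A, Z) = 1/(-6 + A) + 8*A*Z (Q(A, Z) = (8*A)*Z + 1/(-6 + A) = 8*A*Z + 1/(-6 + A) = 1/(-6 + A) + 8*A*Z)
-38 + Q(9, 5)*73 = -38 + ((1 + 8*9*5*(-6 + 9))/(-6 + 9))*73 = -38 + ((1 + 8*9*5*3)/3)*73 = -38 + ((1 + 1080)/3)*73 = -38 + ((1/3)*1081)*73 = -38 + (1081/3)*73 = -38 + 78913/3 = 78799/3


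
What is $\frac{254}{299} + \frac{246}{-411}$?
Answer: $\frac{10280}{40963} \approx 0.25096$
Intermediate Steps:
$\frac{254}{299} + \frac{246}{-411} = 254 \cdot \frac{1}{299} + 246 \left(- \frac{1}{411}\right) = \frac{254}{299} - \frac{82}{137} = \frac{10280}{40963}$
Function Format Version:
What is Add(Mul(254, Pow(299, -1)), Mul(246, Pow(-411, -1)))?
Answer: Rational(10280, 40963) ≈ 0.25096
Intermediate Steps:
Add(Mul(254, Pow(299, -1)), Mul(246, Pow(-411, -1))) = Add(Mul(254, Rational(1, 299)), Mul(246, Rational(-1, 411))) = Add(Rational(254, 299), Rational(-82, 137)) = Rational(10280, 40963)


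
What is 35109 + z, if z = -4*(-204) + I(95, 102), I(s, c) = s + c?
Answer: 36122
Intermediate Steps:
I(s, c) = c + s
z = 1013 (z = -4*(-204) + (102 + 95) = 816 + 197 = 1013)
35109 + z = 35109 + 1013 = 36122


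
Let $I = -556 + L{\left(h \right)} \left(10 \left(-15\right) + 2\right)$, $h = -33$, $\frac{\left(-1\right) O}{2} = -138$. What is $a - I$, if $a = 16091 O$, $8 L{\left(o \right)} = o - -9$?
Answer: $4441228$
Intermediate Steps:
$O = 276$ ($O = \left(-2\right) \left(-138\right) = 276$)
$L{\left(o \right)} = \frac{9}{8} + \frac{o}{8}$ ($L{\left(o \right)} = \frac{o - -9}{8} = \frac{o + 9}{8} = \frac{9 + o}{8} = \frac{9}{8} + \frac{o}{8}$)
$a = 4441116$ ($a = 16091 \cdot 276 = 4441116$)
$I = -112$ ($I = -556 + \left(\frac{9}{8} + \frac{1}{8} \left(-33\right)\right) \left(10 \left(-15\right) + 2\right) = -556 + \left(\frac{9}{8} - \frac{33}{8}\right) \left(-150 + 2\right) = -556 - -444 = -556 + 444 = -112$)
$a - I = 4441116 - -112 = 4441116 + 112 = 4441228$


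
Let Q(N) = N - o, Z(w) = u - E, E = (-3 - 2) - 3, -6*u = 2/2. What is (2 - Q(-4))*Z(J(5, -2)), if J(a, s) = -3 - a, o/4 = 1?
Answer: 235/3 ≈ 78.333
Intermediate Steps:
o = 4 (o = 4*1 = 4)
u = -⅙ (u = -1/(3*2) = -⅙*1 = -⅙ ≈ -0.16667)
E = -8 (E = -5 - 3 = -8)
Z(w) = 47/6 (Z(w) = -⅙ - 1*(-8) = -⅙ + 8 = 47/6)
Q(N) = -4 + N (Q(N) = N - 1*4 = N - 4 = -4 + N)
(2 - Q(-4))*Z(J(5, -2)) = (2 - (-4 - 4))*(47/6) = (2 - 1*(-8))*(47/6) = (2 + 8)*(47/6) = 10*(47/6) = 235/3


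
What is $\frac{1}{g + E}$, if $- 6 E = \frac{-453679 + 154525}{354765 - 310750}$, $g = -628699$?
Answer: $- \frac{44015}{27672136626} \approx -1.5906 \cdot 10^{-6}$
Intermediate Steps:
$E = \frac{49859}{44015}$ ($E = - \frac{\left(-453679 + 154525\right) \frac{1}{354765 - 310750}}{6} = - \frac{\left(-299154\right) \frac{1}{44015}}{6} = \left(- \frac{1}{6}\right) \left(- \frac{299154}{44015}\right) = \frac{49859}{44015} \approx 1.1328$)
$\frac{1}{g + E} = \frac{1}{-628699 + \frac{49859}{44015}} = \frac{1}{- \frac{27672136626}{44015}} = - \frac{44015}{27672136626}$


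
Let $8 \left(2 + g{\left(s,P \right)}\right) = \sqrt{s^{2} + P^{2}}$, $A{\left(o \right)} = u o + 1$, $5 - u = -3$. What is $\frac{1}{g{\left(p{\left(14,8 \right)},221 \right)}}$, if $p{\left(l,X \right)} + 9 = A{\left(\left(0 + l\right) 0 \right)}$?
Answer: $\frac{128}{48649} + \frac{8 \sqrt{48905}}{48649} \approx 0.038997$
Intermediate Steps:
$u = 8$ ($u = 5 - -3 = 5 + 3 = 8$)
$A{\left(o \right)} = 1 + 8 o$ ($A{\left(o \right)} = 8 o + 1 = 1 + 8 o$)
$p{\left(l,X \right)} = -8$ ($p{\left(l,X \right)} = -9 + \left(1 + 8 \left(0 + l\right) 0\right) = -9 + \left(1 + 8 l 0\right) = -9 + \left(1 + 8 \cdot 0\right) = -9 + \left(1 + 0\right) = -9 + 1 = -8$)
$g{\left(s,P \right)} = -2 + \frac{\sqrt{P^{2} + s^{2}}}{8}$ ($g{\left(s,P \right)} = -2 + \frac{\sqrt{s^{2} + P^{2}}}{8} = -2 + \frac{\sqrt{P^{2} + s^{2}}}{8}$)
$\frac{1}{g{\left(p{\left(14,8 \right)},221 \right)}} = \frac{1}{-2 + \frac{\sqrt{221^{2} + \left(-8\right)^{2}}}{8}} = \frac{1}{-2 + \frac{\sqrt{48841 + 64}}{8}} = \frac{1}{-2 + \frac{\sqrt{48905}}{8}}$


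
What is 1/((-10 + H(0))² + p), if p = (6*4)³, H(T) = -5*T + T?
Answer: 1/13924 ≈ 7.1818e-5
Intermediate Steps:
H(T) = -4*T
p = 13824 (p = 24³ = 13824)
1/((-10 + H(0))² + p) = 1/((-10 - 4*0)² + 13824) = 1/((-10 + 0)² + 13824) = 1/((-10)² + 13824) = 1/(100 + 13824) = 1/13924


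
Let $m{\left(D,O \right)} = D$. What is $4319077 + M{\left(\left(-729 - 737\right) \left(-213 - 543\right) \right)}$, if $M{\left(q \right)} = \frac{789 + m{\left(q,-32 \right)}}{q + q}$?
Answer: $\frac{3191210878223}{738864} \approx 4.3191 \cdot 10^{6}$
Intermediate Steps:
$M{\left(q \right)} = \frac{789 + q}{2 q}$ ($M{\left(q \right)} = \frac{789 + q}{q + q} = \frac{789 + q}{2 q}$)
$4319077 + M{\left(\left(-729 - 737\right) \left(-213 - 543\right) \right)} = 4319077 + \frac{789 + \left(-729 - 737\right) \left(-213 - 543\right)}{2 \left(-729 - 737\right) \left(-213 - 543\right)} = 4319077 + \frac{789 - -1108296}{2 \left(\left(-1466\right) \left(-756\right)\right)} = 4319077 + \frac{789 + 1108296}{2 \cdot 1108296} = 4319077 + \frac{1}{2} \cdot \frac{1}{1108296} \cdot 1109085 = 4319077 + \frac{369695}{738864} = \frac{3191210878223}{738864}$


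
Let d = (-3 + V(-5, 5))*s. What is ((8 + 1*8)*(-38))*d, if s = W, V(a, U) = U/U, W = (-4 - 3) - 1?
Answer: -9728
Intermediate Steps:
W = -8 (W = -7 - 1 = -8)
V(a, U) = 1
s = -8
d = 16 (d = (-3 + 1)*(-8) = -2*(-8) = 16)
((8 + 1*8)*(-38))*d = ((8 + 1*8)*(-38))*16 = ((8 + 8)*(-38))*16 = (16*(-38))*16 = -608*16 = -9728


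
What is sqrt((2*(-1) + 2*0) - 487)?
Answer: I*sqrt(489) ≈ 22.113*I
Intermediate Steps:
sqrt((2*(-1) + 2*0) - 487) = sqrt((-2 + 0) - 487) = sqrt(-2 - 487) = sqrt(-489) = I*sqrt(489)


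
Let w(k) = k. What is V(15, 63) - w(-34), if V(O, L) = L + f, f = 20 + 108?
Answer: 225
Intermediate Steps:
f = 128
V(O, L) = 128 + L (V(O, L) = L + 128 = 128 + L)
V(15, 63) - w(-34) = (128 + 63) - 1*(-34) = 191 + 34 = 225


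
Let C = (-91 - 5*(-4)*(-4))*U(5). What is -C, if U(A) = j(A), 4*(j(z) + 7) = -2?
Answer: -2565/2 ≈ -1282.5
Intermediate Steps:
j(z) = -15/2 (j(z) = -7 + (¼)*(-2) = -7 - ½ = -15/2)
U(A) = -15/2
C = 2565/2 (C = (-91 - 5*(-4)*(-4))*(-15/2) = (-91 + 20*(-4))*(-15/2) = (-91 - 80)*(-15/2) = -171*(-15/2) = 2565/2 ≈ 1282.5)
-C = -1*2565/2 = -2565/2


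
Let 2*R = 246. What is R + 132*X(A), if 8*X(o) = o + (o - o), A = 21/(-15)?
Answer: 999/10 ≈ 99.900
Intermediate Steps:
R = 123 (R = (½)*246 = 123)
A = -7/5 (A = 21*(-1/15) = -7/5 ≈ -1.4000)
X(o) = o/8 (X(o) = (o + (o - o))/8 = (o + 0)/8 = o/8)
R + 132*X(A) = 123 + 132*((⅛)*(-7/5)) = 123 + 132*(-7/40) = 123 - 231/10 = 999/10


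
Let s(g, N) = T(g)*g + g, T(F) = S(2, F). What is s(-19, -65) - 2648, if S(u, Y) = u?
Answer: -2705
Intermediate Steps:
T(F) = 2
s(g, N) = 3*g (s(g, N) = 2*g + g = 3*g)
s(-19, -65) - 2648 = 3*(-19) - 2648 = -57 - 2648 = -2705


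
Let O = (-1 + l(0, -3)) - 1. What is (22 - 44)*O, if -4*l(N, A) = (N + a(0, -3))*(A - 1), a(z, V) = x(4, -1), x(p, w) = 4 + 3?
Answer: -110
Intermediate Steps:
x(p, w) = 7
a(z, V) = 7
l(N, A) = -(-1 + A)*(7 + N)/4 (l(N, A) = -(N + 7)*(A - 1)/4 = -(7 + N)*(-1 + A)/4 = -(-1 + A)*(7 + N)/4)
O = 5 (O = (-1 + (7/4 - 7/4*(-3) + (¼)*0 - ¼*(-3)*0)) - 1 = (-1 + (7/4 + 21/4 + 0 + 0)) - 1 = (-1 + 7) - 1 = 6 - 1 = 5)
(22 - 44)*O = (22 - 44)*5 = -22*5 = -110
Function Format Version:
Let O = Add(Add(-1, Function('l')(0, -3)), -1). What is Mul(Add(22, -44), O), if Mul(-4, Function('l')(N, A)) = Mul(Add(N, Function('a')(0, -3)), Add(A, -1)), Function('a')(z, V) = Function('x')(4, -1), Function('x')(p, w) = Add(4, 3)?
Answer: -110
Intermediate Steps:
Function('x')(p, w) = 7
Function('a')(z, V) = 7
Function('l')(N, A) = Mul(Rational(-1, 4), Add(-1, A), Add(7, N)) (Function('l')(N, A) = Mul(Rational(-1, 4), Mul(Add(N, 7), Add(A, -1))) = Mul(Rational(-1, 4), Mul(Add(7, N), Add(-1, A))) = Mul(Rational(-1, 4), Mul(Add(-1, A), Add(7, N))) = Mul(Rational(-1, 4), Add(-1, A), Add(7, N)))
O = 5 (O = Add(Add(-1, Add(Rational(7, 4), Mul(Rational(-7, 4), -3), Mul(Rational(1, 4), 0), Mul(Rational(-1, 4), -3, 0))), -1) = Add(Add(-1, Add(Rational(7, 4), Rational(21, 4), 0, 0)), -1) = Add(Add(-1, 7), -1) = Add(6, -1) = 5)
Mul(Add(22, -44), O) = Mul(Add(22, -44), 5) = Mul(-22, 5) = -110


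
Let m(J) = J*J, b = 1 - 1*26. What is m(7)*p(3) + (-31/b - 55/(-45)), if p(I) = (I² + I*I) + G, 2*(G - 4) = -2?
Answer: 232079/225 ≈ 1031.5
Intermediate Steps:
G = 3 (G = 4 + (½)*(-2) = 4 - 1 = 3)
b = -25 (b = 1 - 26 = -25)
m(J) = J²
p(I) = 3 + 2*I² (p(I) = (I² + I*I) + 3 = (I² + I²) + 3 = 2*I² + 3 = 3 + 2*I²)
m(7)*p(3) + (-31/b - 55/(-45)) = 7²*(3 + 2*3²) + (-31/(-25) - 55/(-45)) = 49*(3 + 2*9) + (-31*(-1/25) - 55*(-1/45)) = 49*(3 + 18) + (31/25 + 11/9) = 49*21 + 554/225 = 1029 + 554/225 = 232079/225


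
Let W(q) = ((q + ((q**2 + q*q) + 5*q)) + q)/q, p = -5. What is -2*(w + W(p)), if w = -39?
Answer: 84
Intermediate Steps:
W(q) = (2*q**2 + 7*q)/q (W(q) = ((q + ((q**2 + q**2) + 5*q)) + q)/q = ((q + (2*q**2 + 5*q)) + q)/q = ((2*q**2 + 6*q) + q)/q = (2*q**2 + 7*q)/q)
-2*(w + W(p)) = -2*(-39 + (7 + 2*(-5))) = -2*(-39 + (7 - 10)) = -2*(-39 - 3) = -2*(-42) = 84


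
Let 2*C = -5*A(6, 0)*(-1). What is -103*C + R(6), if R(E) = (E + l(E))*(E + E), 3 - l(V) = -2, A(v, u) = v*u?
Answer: 132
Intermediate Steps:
A(v, u) = u*v
l(V) = 5 (l(V) = 3 - 1*(-2) = 3 + 2 = 5)
R(E) = 2*E*(5 + E) (R(E) = (E + 5)*(E + E) = (5 + E)*(2*E) = 2*E*(5 + E))
C = 0 (C = (-0*6*(-1))/2 = (-5*0*(-1))/2 = (0*(-1))/2 = (1/2)*0 = 0)
-103*C + R(6) = -103*0 + 2*6*(5 + 6) = 0 + 2*6*11 = 0 + 132 = 132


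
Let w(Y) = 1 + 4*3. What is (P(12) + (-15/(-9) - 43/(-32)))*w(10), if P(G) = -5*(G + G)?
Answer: -146003/96 ≈ -1520.9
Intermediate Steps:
P(G) = -10*G
w(Y) = 13 (w(Y) = 1 + 12 = 13)
(P(12) + (-15/(-9) - 43/(-32)))*w(10) = (-10*12 + (-15/(-9) - 43/(-32)))*13 = (-120 + (-15*(-1/9) - 43*(-1/32)))*13 = (-120 + (5/3 + 43/32))*13 = (-120 + 289/96)*13 = -11231/96*13 = -146003/96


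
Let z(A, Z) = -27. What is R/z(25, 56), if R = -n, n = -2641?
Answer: -2641/27 ≈ -97.815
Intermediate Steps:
R = 2641 (R = -1*(-2641) = 2641)
R/z(25, 56) = 2641/(-27) = 2641*(-1/27) = -2641/27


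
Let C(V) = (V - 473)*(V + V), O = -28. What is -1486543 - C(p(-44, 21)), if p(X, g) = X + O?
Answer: -1565023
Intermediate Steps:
p(X, g) = -28 + X (p(X, g) = X - 28 = -28 + X)
C(V) = 2*V*(-473 + V) (C(V) = (-473 + V)*(2*V) = 2*V*(-473 + V))
-1486543 - C(p(-44, 21)) = -1486543 - 2*(-28 - 44)*(-473 + (-28 - 44)) = -1486543 - 2*(-72)*(-473 - 72) = -1486543 - 2*(-72)*(-545) = -1486543 - 1*78480 = -1486543 - 78480 = -1565023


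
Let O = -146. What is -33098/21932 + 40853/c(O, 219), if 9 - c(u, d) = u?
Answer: 445428903/1699730 ≈ 262.06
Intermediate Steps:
c(u, d) = 9 - u
-33098/21932 + 40853/c(O, 219) = -33098/21932 + 40853/(9 - 1*(-146)) = -33098*1/21932 + 40853/(9 + 146) = -16549/10966 + 40853/155 = 445428903/1699730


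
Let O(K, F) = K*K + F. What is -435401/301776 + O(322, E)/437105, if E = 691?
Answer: -31763616821/26381559696 ≈ -1.2040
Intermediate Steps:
O(K, F) = F + K² (O(K, F) = K² + F = F + K²)
-435401/301776 + O(322, E)/437105 = -435401/301776 + (691 + 322²)/437105 = -435401*1/301776 + (691 + 103684)*(1/437105) = -435401/301776 + 104375*(1/437105) = -435401/301776 + 20875/87421 = -31763616821/26381559696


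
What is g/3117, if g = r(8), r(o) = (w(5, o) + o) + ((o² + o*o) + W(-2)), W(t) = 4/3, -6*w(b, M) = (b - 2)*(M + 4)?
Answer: 394/9351 ≈ 0.042135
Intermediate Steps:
w(b, M) = -(-2 + b)*(4 + M)/6 (w(b, M) = -(b - 2)*(M + 4)/6 = -(-2 + b)*(4 + M)/6)
W(t) = 4/3 (W(t) = 4*(⅓) = 4/3)
r(o) = -⅔ + o/2 + 2*o² (r(o) = ((4/3 - ⅔*5 + o/3 - ⅙*o*5) + o) + ((o² + o*o) + 4/3) = ((4/3 - 10/3 + o/3 - 5*o/6) + o) + ((o² + o²) + 4/3) = ((-2 - o/2) + o) + (2*o² + 4/3) = (-2 + o/2) + (4/3 + 2*o²) = -⅔ + o/2 + 2*o²)
g = 394/3 (g = -⅔ + (½)*8 + 2*8² = -⅔ + 4 + 2*64 = -⅔ + 4 + 128 = 394/3 ≈ 131.33)
g/3117 = (394/3)/3117 = (394/3)*(1/3117) = 394/9351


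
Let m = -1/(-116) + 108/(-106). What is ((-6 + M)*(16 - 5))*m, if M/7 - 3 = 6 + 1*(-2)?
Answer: -2937803/6148 ≈ -477.85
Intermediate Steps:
M = 49 (M = 21 + 7*(6 + 1*(-2)) = 21 + 7*(6 - 2) = 21 + 7*4 = 21 + 28 = 49)
m = -6211/6148 (m = -1*(-1/116) + 108*(-1/106) = 1/116 - 54/53 = -6211/6148 ≈ -1.0102)
((-6 + M)*(16 - 5))*m = ((-6 + 49)*(16 - 5))*(-6211/6148) = (43*11)*(-6211/6148) = 473*(-6211/6148) = -2937803/6148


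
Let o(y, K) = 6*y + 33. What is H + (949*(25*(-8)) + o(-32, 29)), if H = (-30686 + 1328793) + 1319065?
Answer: 2427213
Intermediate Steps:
o(y, K) = 33 + 6*y
H = 2617172 (H = 1298107 + 1319065 = 2617172)
H + (949*(25*(-8)) + o(-32, 29)) = 2617172 + (949*(25*(-8)) + (33 + 6*(-32))) = 2617172 + (949*(-200) + (33 - 192)) = 2617172 + (-189800 - 159) = 2617172 - 189959 = 2427213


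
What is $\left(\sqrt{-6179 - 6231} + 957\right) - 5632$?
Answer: $-4675 + i \sqrt{12410} \approx -4675.0 + 111.4 i$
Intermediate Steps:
$\left(\sqrt{-6179 - 6231} + 957\right) - 5632 = \left(\sqrt{-12410} + 957\right) - 5632 = \left(i \sqrt{12410} + 957\right) - 5632 = \left(957 + i \sqrt{12410}\right) - 5632 = -4675 + i \sqrt{12410}$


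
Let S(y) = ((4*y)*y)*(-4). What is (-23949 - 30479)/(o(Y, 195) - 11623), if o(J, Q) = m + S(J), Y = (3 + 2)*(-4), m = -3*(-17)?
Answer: 13607/4493 ≈ 3.0285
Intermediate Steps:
m = 51
Y = -20 (Y = 5*(-4) = -20)
S(y) = -16*y**2 (S(y) = (4*y**2)*(-4) = -16*y**2)
o(J, Q) = 51 - 16*J**2
(-23949 - 30479)/(o(Y, 195) - 11623) = (-23949 - 30479)/((51 - 16*(-20)**2) - 11623) = -54428/((51 - 16*400) - 11623) = -54428/((51 - 6400) - 11623) = -54428/(-6349 - 11623) = -54428/(-17972) = -54428*(-1/17972) = 13607/4493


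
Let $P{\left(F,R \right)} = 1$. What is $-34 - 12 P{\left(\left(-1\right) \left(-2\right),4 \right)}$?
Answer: $-46$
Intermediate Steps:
$-34 - 12 P{\left(\left(-1\right) \left(-2\right),4 \right)} = -34 - 12 = -46$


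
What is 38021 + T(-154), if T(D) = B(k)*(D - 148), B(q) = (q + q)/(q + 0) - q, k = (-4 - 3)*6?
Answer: 24733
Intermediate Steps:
k = -42 (k = -7*6 = -42)
B(q) = 2 - q (B(q) = (2*q)/q - q = 2 - q)
T(D) = -6512 + 44*D (T(D) = (2 - 1*(-42))*(D - 148) = (2 + 42)*(-148 + D) = 44*(-148 + D) = -6512 + 44*D)
38021 + T(-154) = 38021 + (-6512 + 44*(-154)) = 38021 + (-6512 - 6776) = 38021 - 13288 = 24733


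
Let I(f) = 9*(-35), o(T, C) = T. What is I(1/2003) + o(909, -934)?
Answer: 594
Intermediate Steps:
I(f) = -315
I(1/2003) + o(909, -934) = -315 + 909 = 594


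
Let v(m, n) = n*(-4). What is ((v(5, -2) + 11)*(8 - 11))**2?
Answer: 3249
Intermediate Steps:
v(m, n) = -4*n
((v(5, -2) + 11)*(8 - 11))**2 = ((-4*(-2) + 11)*(8 - 11))**2 = ((8 + 11)*(-3))**2 = (19*(-3))**2 = (-57)**2 = 3249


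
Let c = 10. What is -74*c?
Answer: -740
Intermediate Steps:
-74*c = -74*10 = -740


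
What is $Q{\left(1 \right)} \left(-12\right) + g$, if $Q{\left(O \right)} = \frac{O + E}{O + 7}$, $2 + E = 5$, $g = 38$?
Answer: $32$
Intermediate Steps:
$E = 3$ ($E = -2 + 5 = 3$)
$Q{\left(O \right)} = \frac{3 + O}{7 + O}$ ($Q{\left(O \right)} = \frac{O + 3}{O + 7} = \frac{3 + O}{7 + O}$)
$Q{\left(1 \right)} \left(-12\right) + g = \frac{3 + 1}{7 + 1} \left(-12\right) + 38 = \frac{1}{8} \cdot 4 \left(-12\right) + 38 = \frac{1}{2} \left(-12\right) + 38 = -6 + 38 = 32$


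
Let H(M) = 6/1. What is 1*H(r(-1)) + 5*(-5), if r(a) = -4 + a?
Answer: -19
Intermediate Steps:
H(M) = 6 (H(M) = 6*1 = 6)
1*H(r(-1)) + 5*(-5) = 1*6 + 5*(-5) = 6 - 25 = -19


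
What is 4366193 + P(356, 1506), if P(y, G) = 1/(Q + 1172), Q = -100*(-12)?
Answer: 10356609797/2372 ≈ 4.3662e+6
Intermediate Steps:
Q = 1200
P(y, G) = 1/2372 (P(y, G) = 1/(1200 + 1172) = 1/2372)
4366193 + P(356, 1506) = 4366193 + 1/2372 = 10356609797/2372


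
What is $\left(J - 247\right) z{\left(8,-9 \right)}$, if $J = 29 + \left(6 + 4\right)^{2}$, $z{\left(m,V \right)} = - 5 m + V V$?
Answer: $-4838$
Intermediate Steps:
$z{\left(m,V \right)} = V^{2} - 5 m$ ($z{\left(m,V \right)} = - 5 m + V^{2} = V^{2} - 5 m$)
$J = 129$ ($J = 29 + 10^{2} = 29 + 100 = 129$)
$\left(J - 247\right) z{\left(8,-9 \right)} = \left(129 - 247\right) \left(\left(-9\right)^{2} - 40\right) = - 118 \left(81 - 40\right) = \left(-118\right) 41 = -4838$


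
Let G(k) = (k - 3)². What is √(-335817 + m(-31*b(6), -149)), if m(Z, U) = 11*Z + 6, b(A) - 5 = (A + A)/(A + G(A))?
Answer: 4*I*√527795/5 ≈ 581.2*I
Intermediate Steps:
G(k) = (-3 + k)²
b(A) = 5 + 2*A/(A + (-3 + A)²) (b(A) = 5 + (A + A)/(A + (-3 + A)²) = 5 + (2*A)/(A + (-3 + A)²) = 5 + 2*A/(A + (-3 + A)²))
m(Z, U) = 6 + 11*Z
√(-335817 + m(-31*b(6), -149)) = √(-335817 + (6 + 11*(-31*(5*(-3 + 6)² + 7*6)/(6 + (-3 + 6)²)))) = √(-335817 + (6 + 11*(-31*(5*3² + 42)/(6 + 3²)))) = √(-335817 + (6 + 11*(-31*(5*9 + 42)/(6 + 9)))) = √(-335817 + (6 + 11*(-31*(45 + 42)/15))) = √(-335817 + (6 + 11*(-31*87/15))) = √(-335817 + (6 + 11*(-31*29/5))) = √(-335817 + (6 + 11*(-899/5))) = √(-335817 + (6 - 9889/5)) = √(-335817 - 9859/5) = √(-1688944/5) = 4*I*√527795/5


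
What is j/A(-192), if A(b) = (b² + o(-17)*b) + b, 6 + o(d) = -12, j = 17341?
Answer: 17341/40128 ≈ 0.43214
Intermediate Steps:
o(d) = -18 (o(d) = -6 - 12 = -18)
A(b) = b² - 17*b (A(b) = (b² - 18*b) + b = b² - 17*b)
j/A(-192) = 17341/((-192*(-17 - 192))) = 17341/((-192*(-209))) = 17341/40128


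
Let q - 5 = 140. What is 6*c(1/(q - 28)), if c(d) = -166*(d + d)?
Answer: -664/39 ≈ -17.026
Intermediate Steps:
q = 145 (q = 5 + 140 = 145)
c(d) = -332*d
6*c(1/(q - 28)) = 6*(-332/(145 - 28)) = 6*(-332/117) = -664/39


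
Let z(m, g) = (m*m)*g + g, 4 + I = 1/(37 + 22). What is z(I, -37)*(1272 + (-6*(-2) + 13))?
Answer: -2817242234/3481 ≈ -8.0932e+5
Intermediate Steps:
I = -235/59 (I = -4 + 1/(37 + 22) = -4 + 1/59 = -235/59 ≈ -3.9831)
z(m, g) = g + g*m² (z(m, g) = m²*g + g = g*m² + g = g + g*m²)
z(I, -37)*(1272 + (-6*(-2) + 13)) = (-37*(1 + (-235/59)²))*(1272 + (-6*(-2) + 13)) = (-37*(1 + 55225/3481))*(1272 + (12 + 13)) = (-37*58706/3481)*(1272 + 25) = -2172122/3481*1297 = -2817242234/3481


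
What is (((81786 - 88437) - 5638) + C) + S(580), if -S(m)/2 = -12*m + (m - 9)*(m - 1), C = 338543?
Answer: -321044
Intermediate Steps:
S(m) = 24*m - 2*(-1 + m)*(-9 + m) (S(m) = -2*(-12*m + (m - 9)*(m - 1)) = -2*(-12*m + (-9 + m)*(-1 + m)) = -2*(-12*m + (-1 + m)*(-9 + m)) = 24*m - 2*(-1 + m)*(-9 + m))
(((81786 - 88437) - 5638) + C) + S(580) = (((81786 - 88437) - 5638) + 338543) + (-18 - 2*580**2 + 44*580) = ((-6651 - 5638) + 338543) + (-18 - 2*336400 + 25520) = (-12289 + 338543) + (-18 - 672800 + 25520) = 326254 - 647298 = -321044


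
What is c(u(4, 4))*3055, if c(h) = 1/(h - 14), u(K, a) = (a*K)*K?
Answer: 611/10 ≈ 61.100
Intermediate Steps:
u(K, a) = a*K**2 (u(K, a) = (K*a)*K = a*K**2)
c(h) = 1/(-14 + h)
c(u(4, 4))*3055 = 3055/(-14 + 4*4**2) = 3055/(-14 + 4*16) = 3055/(-14 + 64) = 3055/50 = (1/50)*3055 = 611/10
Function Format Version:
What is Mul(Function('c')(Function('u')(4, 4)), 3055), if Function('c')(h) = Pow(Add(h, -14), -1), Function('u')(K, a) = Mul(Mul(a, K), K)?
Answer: Rational(611, 10) ≈ 61.100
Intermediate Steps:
Function('u')(K, a) = Mul(a, Pow(K, 2)) (Function('u')(K, a) = Mul(Mul(K, a), K) = Mul(a, Pow(K, 2)))
Function('c')(h) = Pow(Add(-14, h), -1)
Mul(Function('c')(Function('u')(4, 4)), 3055) = Mul(Pow(Add(-14, Mul(4, Pow(4, 2))), -1), 3055) = Mul(Pow(Add(-14, Mul(4, 16)), -1), 3055) = Mul(Pow(Add(-14, 64), -1), 3055) = Mul(Pow(50, -1), 3055) = Mul(Rational(1, 50), 3055) = Rational(611, 10)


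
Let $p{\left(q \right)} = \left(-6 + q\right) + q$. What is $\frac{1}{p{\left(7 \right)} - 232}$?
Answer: $- \frac{1}{224} \approx -0.0044643$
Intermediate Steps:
$p{\left(q \right)} = -6 + 2 q$
$\frac{1}{p{\left(7 \right)} - 232} = \frac{1}{\left(-6 + 2 \cdot 7\right) - 232} = \frac{1}{\left(-6 + 14\right) - 232} = \frac{1}{8 - 232} = \frac{1}{-224} = - \frac{1}{224}$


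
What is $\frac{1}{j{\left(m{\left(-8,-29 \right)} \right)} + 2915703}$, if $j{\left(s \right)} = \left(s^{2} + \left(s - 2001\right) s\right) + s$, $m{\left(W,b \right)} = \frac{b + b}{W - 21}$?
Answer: $\frac{1}{2911711} \approx 3.4344 \cdot 10^{-7}$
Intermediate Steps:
$m{\left(W,b \right)} = \frac{2 b}{-21 + W}$
$j{\left(s \right)} = s + s^{2} + s \left(-2001 + s\right)$ ($j{\left(s \right)} = \left(s^{2} + \left(-2001 + s\right) s\right) + s = \left(s^{2} + s \left(-2001 + s\right)\right) + s = s + s^{2} + s \left(-2001 + s\right)$)
$\frac{1}{j{\left(m{\left(-8,-29 \right)} \right)} + 2915703} = \frac{1}{2 \cdot 2 \left(-29\right) \frac{1}{-21 - 8} \left(-1000 + 2 \left(-29\right) \frac{1}{-21 - 8}\right) + 2915703} = \frac{1}{2 \cdot 2 \left(-29\right) \frac{1}{-29} \left(-1000 + 2 \left(-29\right) \frac{1}{-29}\right) + 2915703} = \frac{1}{2 \cdot 2 \left(-29\right) \left(- \frac{1}{29}\right) \left(-1000 + 2 \left(-29\right) \left(- \frac{1}{29}\right)\right) + 2915703} = \frac{1}{2 \cdot 2 \left(-1000 + 2\right) + 2915703} = \frac{1}{2 \cdot 2 \left(-998\right) + 2915703} = \frac{1}{-3992 + 2915703} = \frac{1}{2911711}$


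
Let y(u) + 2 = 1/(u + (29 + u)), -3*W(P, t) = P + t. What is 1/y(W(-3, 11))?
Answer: -71/139 ≈ -0.51079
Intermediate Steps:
W(P, t) = -P/3 - t/3 (W(P, t) = -(P + t)/3 = -P/3 - t/3)
y(u) = -2 + 1/(29 + 2*u) (y(u) = -2 + 1/(u + (29 + u)) = -2 + 1/(29 + 2*u))
1/y(W(-3, 11)) = 1/((-57 - 4*(-⅓*(-3) - ⅓*11))/(29 + 2*(-⅓*(-3) - ⅓*11))) = 1/((-57 - 4*(1 - 11/3))/(29 + 2*(1 - 11/3))) = 1/((-57 - 4*(-8/3))/(29 + 2*(-8/3))) = 1/((-57 + 32/3)/(29 - 16/3)) = 1/(-139/3/(71/3)) = 1/((3/71)*(-139/3)) = 1/(-139/71) = -71/139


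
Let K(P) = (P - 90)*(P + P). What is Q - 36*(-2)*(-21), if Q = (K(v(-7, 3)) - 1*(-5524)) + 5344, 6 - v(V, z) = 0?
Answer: 8348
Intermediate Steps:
v(V, z) = 6 (v(V, z) = 6 - 1*0 = 6 + 0 = 6)
K(P) = 2*P*(-90 + P) (K(P) = (-90 + P)*(2*P) = 2*P*(-90 + P))
Q = 9860 (Q = (2*6*(-90 + 6) - 1*(-5524)) + 5344 = (2*6*(-84) + 5524) + 5344 = (-1008 + 5524) + 5344 = 4516 + 5344 = 9860)
Q - 36*(-2)*(-21) = 9860 - 36*(-2)*(-21) = 9860 + 72*(-21) = 9860 - 1512 = 8348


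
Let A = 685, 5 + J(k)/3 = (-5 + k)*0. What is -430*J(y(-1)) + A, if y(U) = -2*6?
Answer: 7135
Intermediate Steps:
y(U) = -12
J(k) = -15 (J(k) = -15 + 3*((-5 + k)*0) = -15 + 3*0 = -15 + 0 = -15)
-430*J(y(-1)) + A = -430*(-15) + 685 = 6450 + 685 = 7135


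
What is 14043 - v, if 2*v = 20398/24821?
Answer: 348551104/24821 ≈ 14043.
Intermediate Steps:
v = 10199/24821 (v = (20398/24821)/2 = (20398*(1/24821))/2 = (½)*(20398/24821) = 10199/24821 ≈ 0.41090)
14043 - v = 14043 - 1*10199/24821 = 14043 - 10199/24821 = 348551104/24821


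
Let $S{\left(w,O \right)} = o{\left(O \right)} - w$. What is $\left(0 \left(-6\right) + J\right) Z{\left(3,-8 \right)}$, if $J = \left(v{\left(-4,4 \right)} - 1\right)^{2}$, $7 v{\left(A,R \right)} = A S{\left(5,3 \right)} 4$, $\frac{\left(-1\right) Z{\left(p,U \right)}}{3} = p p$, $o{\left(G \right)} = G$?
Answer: $- \frac{16875}{49} \approx -344.39$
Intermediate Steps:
$S{\left(w,O \right)} = O - w$
$Z{\left(p,U \right)} = - 3 p^{2}$ ($Z{\left(p,U \right)} = - 3 p p = - 3 p^{2}$)
$v{\left(A,R \right)} = - \frac{8 A}{7}$ ($v{\left(A,R \right)} = \frac{A \left(3 - 5\right) 4}{7} = \frac{A \left(-2\right) 4}{7} = \frac{- 2 A 4}{7} = \frac{\left(-8\right) A}{7} = - \frac{8 A}{7}$)
$J = \frac{625}{49}$ ($J = \left(\left(- \frac{8}{7}\right) \left(-4\right) - 1\right)^{2} = \left(\frac{32}{7} - 1\right)^{2} = \left(\frac{25}{7}\right)^{2} = \frac{625}{49} \approx 12.755$)
$\left(0 \left(-6\right) + J\right) Z{\left(3,-8 \right)} = \left(0 \left(-6\right) + \frac{625}{49}\right) \left(- 3 \cdot 3^{2}\right) = \left(0 + \frac{625}{49}\right) \left(\left(-3\right) 9\right) = \frac{625}{49} \left(-27\right) = - \frac{16875}{49}$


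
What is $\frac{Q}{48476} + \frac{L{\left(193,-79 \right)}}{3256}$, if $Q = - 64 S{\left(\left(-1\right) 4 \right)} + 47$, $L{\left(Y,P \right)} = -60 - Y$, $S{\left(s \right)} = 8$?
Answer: $- \frac{313147}{3587224} \approx -0.087295$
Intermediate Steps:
$Q = -465$ ($Q = \left(-64\right) 8 + 47 = -512 + 47 = -465$)
$\frac{Q}{48476} + \frac{L{\left(193,-79 \right)}}{3256} = - \frac{465}{48476} + \frac{-60 - 193}{3256} = \left(-465\right) \frac{1}{48476} + \left(-60 - 193\right) \frac{1}{3256} = - \frac{465}{48476} - \frac{23}{296} = - \frac{313147}{3587224}$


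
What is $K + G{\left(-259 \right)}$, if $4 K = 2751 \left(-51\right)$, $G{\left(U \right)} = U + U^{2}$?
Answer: $\frac{126987}{4} \approx 31747.0$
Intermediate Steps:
$K = - \frac{140301}{4}$ ($K = \frac{2751 \left(-51\right)}{4} = \frac{1}{4} \left(-140301\right) = - \frac{140301}{4} \approx -35075.0$)
$K + G{\left(-259 \right)} = - \frac{140301}{4} - 259 \left(1 - 259\right) = - \frac{140301}{4} - -66822 = - \frac{140301}{4} + 66822 = \frac{126987}{4}$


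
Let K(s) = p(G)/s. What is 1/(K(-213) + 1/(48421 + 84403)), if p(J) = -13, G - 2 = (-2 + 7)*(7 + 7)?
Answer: 28291512/1726925 ≈ 16.383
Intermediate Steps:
G = 72 (G = 2 + (-2 + 7)*(7 + 7) = 2 + 5*14 = 2 + 70 = 72)
K(s) = -13/s
1/(K(-213) + 1/(48421 + 84403)) = 1/(-13/(-213) + 1/(48421 + 84403)) = 1/(-13*(-1/213) + 1/132824) = 1/(13/213 + 1/132824) = 1/(1726925/28291512) = 28291512/1726925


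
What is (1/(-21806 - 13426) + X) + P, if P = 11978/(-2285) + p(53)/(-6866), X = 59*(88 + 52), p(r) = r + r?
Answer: 2281396844533867/276374076960 ≈ 8254.8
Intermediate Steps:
p(r) = 2*r
X = 8260 (X = 59*140 = 8260)
P = -41241579/7844405 (P = 11978/(-2285) + (2*53)/(-6866) = 11978*(-1/2285) + 106*(-1/6866) = -11978/2285 - 53/3433 = -41241579/7844405 ≈ -5.2575)
(1/(-21806 - 13426) + X) + P = (1/(-21806 - 13426) + 8260) - 41241579/7844405 = (1/(-35232) + 8260) - 41241579/7844405 = (-1/35232 + 8260) - 41241579/7844405 = 291016319/35232 - 41241579/7844405 = 2281396844533867/276374076960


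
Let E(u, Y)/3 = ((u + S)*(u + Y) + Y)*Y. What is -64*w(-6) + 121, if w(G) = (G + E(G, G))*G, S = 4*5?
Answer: 1200505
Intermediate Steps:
S = 20
E(u, Y) = 3*Y*(Y + (20 + u)*(Y + u)) (E(u, Y) = 3*(((u + 20)*(u + Y) + Y)*Y) = 3*(((20 + u)*(Y + u) + Y)*Y) = 3*((Y + (20 + u)*(Y + u))*Y) = 3*(Y*(Y + (20 + u)*(Y + u))) = 3*Y*(Y + (20 + u)*(Y + u)))
w(G) = G*(G + 3*G*(2*G² + 41*G)) (w(G) = (G + 3*G*(G² + 20*G + 21*G + G*G))*G = (G + 3*G*(G² + 20*G + 21*G + G²))*G = (G + 3*G*(2*G² + 41*G))*G = G*(G + 3*G*(2*G² + 41*G)))
-64*w(-6) + 121 = -64*(-6)²*(1 + 3*(-6)*(41 + 2*(-6))) + 121 = -2304*(1 + 3*(-6)*(41 - 12)) + 121 = -2304*(1 + 3*(-6)*29) + 121 = -2304*(1 - 522) + 121 = -2304*(-521) + 121 = -64*(-18756) + 121 = 1200384 + 121 = 1200505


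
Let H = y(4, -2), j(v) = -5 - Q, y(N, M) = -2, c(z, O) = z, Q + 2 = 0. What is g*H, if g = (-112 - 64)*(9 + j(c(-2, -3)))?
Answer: 2112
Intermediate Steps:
Q = -2 (Q = -2 + 0 = -2)
j(v) = -3 (j(v) = -5 - 1*(-2) = -5 + 2 = -3)
H = -2
g = -1056 (g = (-112 - 64)*(9 - 3) = -176*6 = -1056)
g*H = -1056*(-2) = 2112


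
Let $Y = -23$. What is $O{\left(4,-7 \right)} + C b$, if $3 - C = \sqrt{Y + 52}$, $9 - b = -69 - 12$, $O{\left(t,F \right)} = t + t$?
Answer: $278 - 90 \sqrt{29} \approx -206.66$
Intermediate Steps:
$O{\left(t,F \right)} = 2 t$
$b = 90$ ($b = 9 - \left(-69 - 12\right) = 9 - -81 = 9 + 81 = 90$)
$C = 3 - \sqrt{29}$ ($C = 3 - \sqrt{-23 + 52} = 3 - \sqrt{29} \approx -2.3852$)
$O{\left(4,-7 \right)} + C b = 2 \cdot 4 + \left(3 - \sqrt{29}\right) 90 = 8 + \left(270 - 90 \sqrt{29}\right) = 278 - 90 \sqrt{29}$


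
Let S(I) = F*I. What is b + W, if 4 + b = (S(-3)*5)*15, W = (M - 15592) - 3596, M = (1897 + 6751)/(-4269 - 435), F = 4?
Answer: -11815177/588 ≈ -20094.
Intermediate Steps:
M = -1081/588 (M = 8648/(-4704) = 8648*(-1/4704) = -1081/588 ≈ -1.8384)
S(I) = 4*I
W = -11283625/588 (W = (-1081/588 - 15592) - 3596 = -9169177/588 - 3596 = -11283625/588 ≈ -19190.)
b = -904 (b = -4 + ((4*(-3))*5)*15 = -4 - 12*5*15 = -4 - 60*15 = -4 - 900 = -904)
b + W = -904 - 11283625/588 = -11815177/588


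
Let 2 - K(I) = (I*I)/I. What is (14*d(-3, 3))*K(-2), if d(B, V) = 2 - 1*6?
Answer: -224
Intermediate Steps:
d(B, V) = -4 (d(B, V) = 2 - 6 = -4)
K(I) = 2 - I (K(I) = 2 - I*I/I = 2 - I**2/I = 2 - I)
(14*d(-3, 3))*K(-2) = (14*(-4))*(2 - 1*(-2)) = -56*(2 + 2) = -56*4 = -224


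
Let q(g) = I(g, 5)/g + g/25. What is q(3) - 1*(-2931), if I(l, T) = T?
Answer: 219959/75 ≈ 2932.8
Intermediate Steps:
q(g) = 5/g + g/25
q(3) - 1*(-2931) = (5/3 + (1/25)*3) - 1*(-2931) = (5*(1/3) + 3/25) + 2931 = (5/3 + 3/25) + 2931 = 134/75 + 2931 = 219959/75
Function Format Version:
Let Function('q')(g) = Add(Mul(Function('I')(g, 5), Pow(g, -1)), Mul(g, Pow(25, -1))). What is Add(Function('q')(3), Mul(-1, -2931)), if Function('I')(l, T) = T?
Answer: Rational(219959, 75) ≈ 2932.8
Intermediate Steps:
Function('q')(g) = Add(Mul(5, Pow(g, -1)), Mul(Rational(1, 25), g)) (Function('q')(g) = Add(Mul(5, Pow(g, -1)), Mul(g, Pow(25, -1))) = Add(Mul(5, Pow(g, -1)), Mul(g, Rational(1, 25))) = Add(Mul(5, Pow(g, -1)), Mul(Rational(1, 25), g)))
Add(Function('q')(3), Mul(-1, -2931)) = Add(Add(Mul(5, Pow(3, -1)), Mul(Rational(1, 25), 3)), Mul(-1, -2931)) = Add(Add(Mul(5, Rational(1, 3)), Rational(3, 25)), 2931) = Add(Add(Rational(5, 3), Rational(3, 25)), 2931) = Add(Rational(134, 75), 2931) = Rational(219959, 75)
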